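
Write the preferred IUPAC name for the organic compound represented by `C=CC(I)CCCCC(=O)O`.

The longest chain bearing the –COOH group and the multiple bond is 8 carbons long (octane).
A carboxylic acid (terminal –COOH) is the principal characteristic group, giving the suffix -oic acid.
A C=C double bond in the chain gives the infix -ene-.
The numbering direction is chosen so that the carboxylic acid carbon is C-1 by definition.
This places the double bond between C-7 and C-8; an iodo group at C-6.
Assembling the pieces gives 6-iodooct-7-enoic acid.

6-iodooct-7-enoic acid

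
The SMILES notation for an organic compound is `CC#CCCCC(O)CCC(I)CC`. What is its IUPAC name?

3-iodododec-10-yn-6-ol

The longest chain bearing the –OH group and the multiple bond is 12 carbons long (dodecane).
The principal characteristic group is an alcohol (–OH), named with the suffix -ol.
There is one C≡C triple bond, indicated by the ending -yne.
The numbering direction is chosen so that numbering from this end puts the hydroxyl group at C-6 rather than C-7.
With this numbering: the hydroxyl at C-6; the triple bond between C-10 and C-11; an iodo group at C-3.
The name is 3-iodododec-10-yn-6-ol.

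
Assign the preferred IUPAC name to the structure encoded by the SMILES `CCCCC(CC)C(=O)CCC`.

The longest carbon chain that includes the carbonyl has 9 carbons, so the parent hydride is nonane.
The principal characteristic group is a ketone (C=O on an internal carbon), named with the suffix -one.
Choose the numbering such that numbering from this end puts the carbonyl group at C-4 rather than C-6.
With this numbering: the carbonyl at C-4; an ethyl group at C-5.
Putting it together: 5-ethylnonan-4-one.

5-ethylnonan-4-one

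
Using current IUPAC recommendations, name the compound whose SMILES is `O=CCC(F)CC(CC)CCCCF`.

Counting along the main chain through the –CHO group gives 9 carbons: the parent is nonane.
The highest-priority functional group is an aldehyde (terminal –CHO), so the name ends in -al.
The numbering direction is chosen so that the aldehyde carbon is C-1 by definition.
That gives an ethyl group at C-5; fluoro groups at C-3 and C-9.
Prefixes are listed alphabetically: ethyl, fluoro.
Assembling the pieces gives 5-ethyl-3,9-difluorononanal.

5-ethyl-3,9-difluorononanal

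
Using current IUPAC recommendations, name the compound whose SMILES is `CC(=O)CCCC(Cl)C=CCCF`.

The longest chain bearing the carbonyl and the multiple bond is 10 carbons long (decane).
The principal characteristic group is a ketone (C=O on an internal carbon), named with the suffix -one.
The chain contains a C=C double bond, so the unsaturation ending is -ene.
The numbering direction is chosen so that numbering from this end puts the carbonyl group at C-2 rather than C-9.
This places the carbonyl at C-2; the double bond between C-7 and C-8; a chloro group at C-6; a fluoro group at C-10.
Substituent prefixes are cited in alphabetical order (multiplying prefixes like di-/tri- are ignored for ordering).
The name is 6-chloro-10-fluorodec-7-en-2-one.

6-chloro-10-fluorodec-7-en-2-one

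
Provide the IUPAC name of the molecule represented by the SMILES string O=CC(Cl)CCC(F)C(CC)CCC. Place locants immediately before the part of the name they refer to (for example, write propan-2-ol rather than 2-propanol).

The longest chain bearing the –CHO group is 9 carbons long (nonane).
An aldehyde (terminal –CHO) is the principal characteristic group, giving the suffix -al.
Number the chain so that the aldehyde carbon is C-1 by definition.
That gives a chloro group at C-2; an ethyl group at C-6; a fluoro group at C-5.
Substituent prefixes are cited in alphabetical order (multiplying prefixes like di-/tri- are ignored for ordering).
Putting it together: 2-chloro-6-ethyl-5-fluorononanal.

2-chloro-6-ethyl-5-fluorononanal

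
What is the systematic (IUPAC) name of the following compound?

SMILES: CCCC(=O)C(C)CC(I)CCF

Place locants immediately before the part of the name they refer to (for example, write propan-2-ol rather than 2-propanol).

9-fluoro-7-iodo-5-methylnonan-4-one

The longest chain bearing the carbonyl is 9 carbons long (nonane).
A ketone (C=O on an internal carbon) is the principal characteristic group, giving the suffix -one.
Choose the numbering such that numbering from this end puts the carbonyl group at C-4 rather than C-6.
This places the carbonyl at C-4; a fluoro group at C-9; an iodo group at C-7; a methyl group at C-5.
The substituents are ordered alphabetically, ignoring any di-/tri- multipliers.
Putting it together: 9-fluoro-7-iodo-5-methylnonan-4-one.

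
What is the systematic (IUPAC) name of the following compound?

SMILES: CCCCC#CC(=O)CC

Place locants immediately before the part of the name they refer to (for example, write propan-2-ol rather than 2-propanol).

non-4-yn-3-one

The longest chain bearing the carbonyl and the multiple bond is 9 carbons long (nonane).
A ketone (C=O on an internal carbon) is the principal characteristic group, giving the suffix -one.
There is one C≡C triple bond, indicated by the ending -yne.
Number the chain so that numbering from this end puts the carbonyl group at C-3 rather than C-7.
That gives the carbonyl at C-3; the triple bond between C-4 and C-5.
The name is non-4-yn-3-one.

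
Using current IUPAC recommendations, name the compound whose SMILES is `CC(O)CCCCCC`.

octan-2-ol

Counting along the main chain through the –OH group gives 8 carbons: the parent is octane.
The principal characteristic group is an alcohol (–OH), named with the suffix -ol.
Choose the numbering such that numbering from this end puts the hydroxyl group at C-2 rather than C-7.
That gives the hydroxyl at C-2.
Putting it together: octan-2-ol.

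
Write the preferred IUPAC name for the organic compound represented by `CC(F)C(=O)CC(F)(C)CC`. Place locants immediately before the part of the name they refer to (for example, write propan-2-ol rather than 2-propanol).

2,5-difluoro-5-methylheptan-3-one

The longest chain bearing the carbonyl is 7 carbons long (heptane).
A ketone (C=O on an internal carbon) is the principal characteristic group, giving the suffix -one.
Choose the numbering such that numbering from this end puts the carbonyl group at C-3 rather than C-5.
With this numbering: the carbonyl at C-3; fluoro groups at C-2 and C-5; a methyl group at C-5.
Substituent prefixes are cited in alphabetical order (multiplying prefixes like di-/tri- are ignored for ordering).
Putting it together: 2,5-difluoro-5-methylheptan-3-one.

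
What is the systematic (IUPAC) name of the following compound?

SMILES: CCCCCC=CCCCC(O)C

The longest carbon chain that includes the –OH group and the multiple bond has 12 carbons, so the parent hydride is dodecane.
An alcohol (–OH) is the principal characteristic group, giving the suffix -ol.
A C=C double bond in the chain gives the infix -ene-.
Number the chain so that numbering from this end puts the hydroxyl group at C-2 rather than C-11.
This places the hydroxyl at C-2; the double bond between C-6 and C-7.
Assembling the pieces gives dodec-6-en-2-ol.

dodec-6-en-2-ol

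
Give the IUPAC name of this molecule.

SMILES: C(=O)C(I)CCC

2-iodopentanal

The longest chain bearing the –CHO group is 5 carbons long (pentane).
The highest-priority functional group is an aldehyde (terminal –CHO), so the name ends in -al.
Choose the numbering such that the aldehyde carbon is C-1 by definition.
This places an iodo group at C-2.
Assembling the pieces gives 2-iodopentanal.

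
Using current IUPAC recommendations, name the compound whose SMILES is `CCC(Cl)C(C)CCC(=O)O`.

5-chloro-4-methylheptanoic acid

The longest carbon chain that includes the –COOH group has 7 carbons, so the parent hydride is heptane.
A carboxylic acid (terminal –COOH) is the principal characteristic group, giving the suffix -oic acid.
The numbering direction is chosen so that the carboxylic acid carbon is C-1 by definition.
That gives a chloro group at C-5; a methyl group at C-4.
The substituents are ordered alphabetically, ignoring any di-/tri- multipliers.
Putting it together: 5-chloro-4-methylheptanoic acid.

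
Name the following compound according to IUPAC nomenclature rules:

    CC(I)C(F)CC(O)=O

3-fluoro-4-iodopentanoic acid

Counting along the main chain through the –COOH group gives 5 carbons: the parent is pentane.
A carboxylic acid (terminal –COOH) is the principal characteristic group, giving the suffix -oic acid.
Number the chain so that the carboxylic acid carbon is C-1 by definition.
This places a fluoro group at C-3; an iodo group at C-4.
Substituent prefixes are cited in alphabetical order (multiplying prefixes like di-/tri- are ignored for ordering).
The name is 3-fluoro-4-iodopentanoic acid.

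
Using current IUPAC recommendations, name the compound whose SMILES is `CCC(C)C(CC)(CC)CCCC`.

The longest continuous carbon chain has 8 atoms, so the parent hydride is octane.
Choose the numbering such that the substituent locant set {3,4,4} is lower than {5,5,6} at the first point of difference.
With this numbering: two ethyl groups at C-4; a methyl group at C-3.
The substituents are ordered alphabetically, ignoring any di-/tri- multipliers.
The name is 4,4-diethyl-3-methyloctane.

4,4-diethyl-3-methyloctane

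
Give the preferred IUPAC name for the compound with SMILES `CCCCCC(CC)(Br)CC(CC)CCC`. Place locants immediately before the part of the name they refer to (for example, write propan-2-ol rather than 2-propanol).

6-bromo-4,6-diethylundecane

The longest carbon chain is 11 atoms: the parent is undecane.
Number the chain so that the substituent locant set {4,6,6} is lower than {6,6,8} at the first point of difference.
This places a bromo group at C-6; ethyl groups at C-4 and C-6.
Prefixes are listed alphabetically: bromo, ethyl.
The name is 6-bromo-4,6-diethylundecane.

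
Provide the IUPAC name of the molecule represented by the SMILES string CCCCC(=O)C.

The longest chain bearing the carbonyl is 6 carbons long (hexane).
A ketone (C=O on an internal carbon) is the principal characteristic group, giving the suffix -one.
Number the chain so that numbering from this end puts the carbonyl group at C-2 rather than C-5.
With this numbering: the carbonyl at C-2.
Putting it together: hexan-2-one.

hexan-2-one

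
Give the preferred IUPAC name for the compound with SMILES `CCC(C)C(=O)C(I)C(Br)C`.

2-bromo-3-iodo-5-methylheptan-4-one

The longest chain bearing the carbonyl is 7 carbons long (heptane).
A ketone (C=O on an internal carbon) is the principal characteristic group, giving the suffix -one.
Choose the numbering such that the substituent locant set {2,3,5} is lower than {3,5,6} at the first point of difference.
With this numbering: the carbonyl at C-4; a bromo group at C-2; an iodo group at C-3; a methyl group at C-5.
Prefixes are listed alphabetically: bromo, iodo, methyl.
Putting it together: 2-bromo-3-iodo-5-methylheptan-4-one.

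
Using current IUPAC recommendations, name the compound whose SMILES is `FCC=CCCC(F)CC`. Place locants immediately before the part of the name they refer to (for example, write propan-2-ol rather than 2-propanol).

1,6-difluorooct-2-ene

Counting along the main chain through the multiple bond gives 8 carbons: the parent is octane.
A C=C double bond in the chain gives the infix -ene-.
Choose the numbering such that numbering from this end puts the double bond at C-2 rather than C-6.
That gives the double bond between C-2 and C-3; fluoro groups at C-1 and C-6.
Putting it together: 1,6-difluorooct-2-ene.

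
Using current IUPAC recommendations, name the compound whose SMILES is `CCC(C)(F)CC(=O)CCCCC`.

3-fluoro-3-methyldecan-5-one

The longest carbon chain that includes the carbonyl has 10 carbons, so the parent hydride is decane.
The principal characteristic group is a ketone (C=O on an internal carbon), named with the suffix -one.
The numbering direction is chosen so that numbering from this end puts the carbonyl group at C-5 rather than C-6.
With this numbering: the carbonyl at C-5; a fluoro group at C-3; a methyl group at C-3.
Substituent prefixes are cited in alphabetical order (multiplying prefixes like di-/tri- are ignored for ordering).
Putting it together: 3-fluoro-3-methyldecan-5-one.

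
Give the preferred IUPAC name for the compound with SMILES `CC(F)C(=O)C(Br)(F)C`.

The longest carbon chain that includes the carbonyl has 5 carbons, so the parent hydride is pentane.
A ketone (C=O on an internal carbon) is the principal characteristic group, giving the suffix -one.
Choose the numbering such that the substituent locant set {2,2,4} is lower than {2,4,4} at the first point of difference.
This places the carbonyl at C-3; a bromo group at C-2; fluoro groups at C-2 and C-4.
Substituent prefixes are cited in alphabetical order (multiplying prefixes like di-/tri- are ignored for ordering).
Assembling the pieces gives 2-bromo-2,4-difluoropentan-3-one.

2-bromo-2,4-difluoropentan-3-one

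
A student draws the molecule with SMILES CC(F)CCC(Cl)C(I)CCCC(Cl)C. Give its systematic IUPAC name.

5,10-dichloro-2-fluoro-6-iodoundecane

The longest continuous carbon chain has 11 atoms, so the parent hydride is undecane.
The numbering direction is chosen so that the substituent locant set {2,5,6,10} is lower than {2,6,7,10} at the first point of difference.
With this numbering: chloro groups at C-5 and C-10; a fluoro group at C-2; an iodo group at C-6.
The substituents are ordered alphabetically, ignoring any di-/tri- multipliers.
Putting it together: 5,10-dichloro-2-fluoro-6-iodoundecane.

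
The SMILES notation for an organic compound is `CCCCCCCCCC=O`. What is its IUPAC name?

Counting along the main chain through the –CHO group gives 10 carbons: the parent is decane.
The principal characteristic group is an aldehyde (terminal –CHO), named with the suffix -al.
Number the chain so that the aldehyde carbon is C-1 by definition.
Assembling the pieces gives decanal.

decanal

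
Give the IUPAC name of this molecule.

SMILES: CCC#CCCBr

1-bromohex-3-yne

The longest chain bearing the multiple bond is 6 carbons long (hexane).
The chain contains a C≡C triple bond, so the unsaturation ending is -yne.
The numbering direction is chosen so that the substituent locant set {1} is lower than {6} at the first point of difference.
That gives the triple bond between C-3 and C-4; a bromo group at C-1.
Putting it together: 1-bromohex-3-yne.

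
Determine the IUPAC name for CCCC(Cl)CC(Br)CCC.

The longest continuous carbon chain has 9 atoms, so the parent hydride is nonane.
The numbering direction is chosen so that the locant sets are identical either way, so the alphabetically earlier bromo substituent takes the lower locant (4 rather than 6).
With this numbering: a bromo group at C-4; a chloro group at C-6.
Prefixes are listed alphabetically: bromo, chloro.
Putting it together: 4-bromo-6-chlorononane.

4-bromo-6-chlorononane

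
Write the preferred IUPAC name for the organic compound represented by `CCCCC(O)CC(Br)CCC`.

7-bromodecan-5-ol

The longest chain bearing the –OH group is 10 carbons long (decane).
The principal characteristic group is an alcohol (–OH), named with the suffix -ol.
Choose the numbering such that numbering from this end puts the hydroxyl group at C-5 rather than C-6.
That gives the hydroxyl at C-5; a bromo group at C-7.
Assembling the pieces gives 7-bromodecan-5-ol.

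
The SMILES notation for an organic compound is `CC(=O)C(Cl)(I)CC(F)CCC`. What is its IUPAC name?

3-chloro-5-fluoro-3-iodooctan-2-one

The longest carbon chain that includes the carbonyl has 8 carbons, so the parent hydride is octane.
The highest-priority functional group is a ketone (C=O on an internal carbon), so the name ends in -one.
Number the chain so that numbering from this end puts the carbonyl group at C-2 rather than C-7.
With this numbering: the carbonyl at C-2; a chloro group at C-3; a fluoro group at C-5; an iodo group at C-3.
Prefixes are listed alphabetically: chloro, fluoro, iodo.
Putting it together: 3-chloro-5-fluoro-3-iodooctan-2-one.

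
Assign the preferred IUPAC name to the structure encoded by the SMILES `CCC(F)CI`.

The longest continuous carbon chain has 4 atoms, so the parent hydride is butane.
Choose the numbering such that the substituent locant set {1,2} is lower than {3,4} at the first point of difference.
With this numbering: a fluoro group at C-2; an iodo group at C-1.
Substituent prefixes are cited in alphabetical order (multiplying prefixes like di-/tri- are ignored for ordering).
Assembling the pieces gives 2-fluoro-1-iodobutane.

2-fluoro-1-iodobutane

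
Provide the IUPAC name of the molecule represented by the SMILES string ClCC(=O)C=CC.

1-chloropent-3-en-2-one

The longest carbon chain that includes the carbonyl and the multiple bond has 5 carbons, so the parent hydride is pentane.
The highest-priority functional group is a ketone (C=O on an internal carbon), so the name ends in -one.
A C=C double bond in the chain gives the infix -ene-.
Choose the numbering such that numbering from this end puts the carbonyl group at C-2 rather than C-4.
That gives the carbonyl at C-2; the double bond between C-3 and C-4; a chloro group at C-1.
Assembling the pieces gives 1-chloropent-3-en-2-one.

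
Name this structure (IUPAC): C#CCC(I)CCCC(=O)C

Counting along the main chain through the carbonyl and the multiple bond gives 9 carbons: the parent is nonane.
The principal characteristic group is a ketone (C=O on an internal carbon), named with the suffix -one.
There is one C≡C triple bond, indicated by the ending -yne.
Number the chain so that numbering from this end puts the carbonyl group at C-2 rather than C-8.
This places the carbonyl at C-2; the triple bond between C-8 and C-9; an iodo group at C-6.
Assembling the pieces gives 6-iodonon-8-yn-2-one.

6-iodonon-8-yn-2-one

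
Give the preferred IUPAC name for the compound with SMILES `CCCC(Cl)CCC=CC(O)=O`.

6-chloronon-2-enoic acid

The longest carbon chain that includes the –COOH group and the multiple bond has 9 carbons, so the parent hydride is nonane.
The principal characteristic group is a carboxylic acid (terminal –COOH), named with the suffix -oic acid.
A C=C double bond in the chain gives the infix -ene-.
The numbering direction is chosen so that the carboxylic acid carbon is C-1 by definition.
With this numbering: the double bond between C-2 and C-3; a chloro group at C-6.
Assembling the pieces gives 6-chloronon-2-enoic acid.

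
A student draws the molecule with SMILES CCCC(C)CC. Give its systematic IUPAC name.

The longest continuous carbon chain has 6 atoms, so the parent hydride is hexane.
Choose the numbering such that the substituent locant set {3} is lower than {4} at the first point of difference.
This places a methyl group at C-3.
Putting it together: 3-methylhexane.

3-methylhexane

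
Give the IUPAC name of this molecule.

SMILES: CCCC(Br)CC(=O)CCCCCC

Counting along the main chain through the carbonyl gives 12 carbons: the parent is dodecane.
The highest-priority functional group is a ketone (C=O on an internal carbon), so the name ends in -one.
Number the chain so that numbering from this end puts the carbonyl group at C-6 rather than C-7.
This places the carbonyl at C-6; a bromo group at C-4.
The name is 4-bromododecan-6-one.

4-bromododecan-6-one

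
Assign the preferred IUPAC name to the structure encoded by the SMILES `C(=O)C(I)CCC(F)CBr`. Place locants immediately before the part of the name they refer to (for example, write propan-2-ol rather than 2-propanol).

The longest chain bearing the –CHO group is 6 carbons long (hexane).
The principal characteristic group is an aldehyde (terminal –CHO), named with the suffix -al.
Choose the numbering such that the aldehyde carbon is C-1 by definition.
This places a bromo group at C-6; a fluoro group at C-5; an iodo group at C-2.
Prefixes are listed alphabetically: bromo, fluoro, iodo.
Putting it together: 6-bromo-5-fluoro-2-iodohexanal.

6-bromo-5-fluoro-2-iodohexanal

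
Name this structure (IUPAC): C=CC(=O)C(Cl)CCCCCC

Counting along the main chain through the carbonyl and the multiple bond gives 10 carbons: the parent is decane.
The highest-priority functional group is a ketone (C=O on an internal carbon), so the name ends in -one.
There is one C=C double bond, indicated by the ending -ene.
Choose the numbering such that numbering from this end puts the carbonyl group at C-3 rather than C-8.
That gives the carbonyl at C-3; the double bond between C-1 and C-2; a chloro group at C-4.
The name is 4-chlorodec-1-en-3-one.

4-chlorodec-1-en-3-one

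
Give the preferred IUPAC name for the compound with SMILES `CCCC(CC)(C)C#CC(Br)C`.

2-bromo-5-ethyl-5-methyloct-3-yne

The longest chain bearing the multiple bond is 8 carbons long (octane).
A C≡C triple bond in the chain gives the infix -yne-.
Choose the numbering such that numbering from this end puts the triple bond at C-3 rather than C-5.
This places the triple bond between C-3 and C-4; a bromo group at C-2; an ethyl group at C-5; a methyl group at C-5.
The substituents are ordered alphabetically, ignoring any di-/tri- multipliers.
Assembling the pieces gives 2-bromo-5-ethyl-5-methyloct-3-yne.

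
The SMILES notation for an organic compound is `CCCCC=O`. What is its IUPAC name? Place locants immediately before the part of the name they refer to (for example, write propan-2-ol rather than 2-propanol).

Counting along the main chain through the –CHO group gives 5 carbons: the parent is pentane.
An aldehyde (terminal –CHO) is the principal characteristic group, giving the suffix -al.
Choose the numbering such that the aldehyde carbon is C-1 by definition.
Assembling the pieces gives pentanal.

pentanal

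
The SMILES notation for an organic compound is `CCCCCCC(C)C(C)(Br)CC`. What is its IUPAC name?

The longest carbon chain is 10 atoms: the parent is decane.
Choose the numbering such that the substituent locant set {3,3,4} is lower than {7,8,8} at the first point of difference.
That gives a bromo group at C-3; methyl groups at C-3 and C-4.
Prefixes are listed alphabetically: bromo, methyl.
Assembling the pieces gives 3-bromo-3,4-dimethyldecane.

3-bromo-3,4-dimethyldecane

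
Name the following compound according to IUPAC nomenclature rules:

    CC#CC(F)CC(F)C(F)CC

The longest carbon chain that includes the multiple bond has 9 carbons, so the parent hydride is nonane.
There is one C≡C triple bond, indicated by the ending -yne.
The numbering direction is chosen so that numbering from this end puts the triple bond at C-2 rather than C-7.
This places the triple bond between C-2 and C-3; fluoro groups at C-4 and C-6 and C-7.
The name is 4,6,7-trifluoronon-2-yne.

4,6,7-trifluoronon-2-yne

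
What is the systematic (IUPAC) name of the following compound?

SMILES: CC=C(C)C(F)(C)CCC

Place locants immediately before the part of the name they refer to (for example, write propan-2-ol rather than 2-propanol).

4-fluoro-3,4-dimethylhept-2-ene

The longest carbon chain that includes the multiple bond has 7 carbons, so the parent hydride is heptane.
The chain contains a C=C double bond, so the unsaturation ending is -ene.
Choose the numbering such that numbering from this end puts the double bond at C-2 rather than C-5.
That gives the double bond between C-2 and C-3; a fluoro group at C-4; methyl groups at C-3 and C-4.
Substituent prefixes are cited in alphabetical order (multiplying prefixes like di-/tri- are ignored for ordering).
Assembling the pieces gives 4-fluoro-3,4-dimethylhept-2-ene.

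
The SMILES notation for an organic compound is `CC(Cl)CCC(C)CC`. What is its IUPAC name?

The longest continuous carbon chain has 7 atoms, so the parent hydride is heptane.
Number the chain so that the substituent locant set {2,5} is lower than {3,6} at the first point of difference.
With this numbering: a chloro group at C-2; a methyl group at C-5.
Substituent prefixes are cited in alphabetical order (multiplying prefixes like di-/tri- are ignored for ordering).
Putting it together: 2-chloro-5-methylheptane.

2-chloro-5-methylheptane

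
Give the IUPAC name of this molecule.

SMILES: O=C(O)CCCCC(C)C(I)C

Counting along the main chain through the –COOH group gives 8 carbons: the parent is octane.
A carboxylic acid (terminal –COOH) is the principal characteristic group, giving the suffix -oic acid.
The numbering direction is chosen so that the carboxylic acid carbon is C-1 by definition.
With this numbering: an iodo group at C-7; a methyl group at C-6.
Prefixes are listed alphabetically: iodo, methyl.
Assembling the pieces gives 7-iodo-6-methyloctanoic acid.

7-iodo-6-methyloctanoic acid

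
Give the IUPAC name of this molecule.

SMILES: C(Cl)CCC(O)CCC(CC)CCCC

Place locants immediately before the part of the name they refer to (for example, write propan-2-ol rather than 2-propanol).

1-chloro-7-ethylundecan-4-ol

The longest chain bearing the –OH group is 11 carbons long (undecane).
The principal characteristic group is an alcohol (–OH), named with the suffix -ol.
Number the chain so that numbering from this end puts the hydroxyl group at C-4 rather than C-8.
With this numbering: the hydroxyl at C-4; a chloro group at C-1; an ethyl group at C-7.
Prefixes are listed alphabetically: chloro, ethyl.
Putting it together: 1-chloro-7-ethylundecan-4-ol.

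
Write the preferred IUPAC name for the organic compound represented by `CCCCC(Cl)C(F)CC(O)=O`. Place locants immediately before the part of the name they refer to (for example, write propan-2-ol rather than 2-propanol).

4-chloro-3-fluorooctanoic acid

The longest carbon chain that includes the –COOH group has 8 carbons, so the parent hydride is octane.
The highest-priority functional group is a carboxylic acid (terminal –COOH), so the name ends in -oic acid.
Number the chain so that the carboxylic acid carbon is C-1 by definition.
With this numbering: a chloro group at C-4; a fluoro group at C-3.
Substituent prefixes are cited in alphabetical order (multiplying prefixes like di-/tri- are ignored for ordering).
The name is 4-chloro-3-fluorooctanoic acid.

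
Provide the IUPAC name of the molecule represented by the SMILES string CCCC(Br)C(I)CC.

4-bromo-3-iodoheptane

The longest carbon chain is 7 atoms: the parent is heptane.
Choose the numbering such that the substituent locant set {3,4} is lower than {4,5} at the first point of difference.
This places a bromo group at C-4; an iodo group at C-3.
Prefixes are listed alphabetically: bromo, iodo.
The name is 4-bromo-3-iodoheptane.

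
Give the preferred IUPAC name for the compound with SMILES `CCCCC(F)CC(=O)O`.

3-fluoroheptanoic acid

The longest carbon chain that includes the –COOH group has 7 carbons, so the parent hydride is heptane.
A carboxylic acid (terminal –COOH) is the principal characteristic group, giving the suffix -oic acid.
Number the chain so that the carboxylic acid carbon is C-1 by definition.
With this numbering: a fluoro group at C-3.
Assembling the pieces gives 3-fluoroheptanoic acid.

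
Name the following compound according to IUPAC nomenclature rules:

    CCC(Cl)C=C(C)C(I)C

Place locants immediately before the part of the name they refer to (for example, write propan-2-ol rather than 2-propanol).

5-chloro-2-iodo-3-methylhept-3-ene

Counting along the main chain through the multiple bond gives 7 carbons: the parent is heptane.
The chain contains a C=C double bond, so the unsaturation ending is -ene.
The numbering direction is chosen so that numbering from this end puts the double bond at C-3 rather than C-4.
With this numbering: the double bond between C-3 and C-4; a chloro group at C-5; an iodo group at C-2; a methyl group at C-3.
The substituents are ordered alphabetically, ignoring any di-/tri- multipliers.
The name is 5-chloro-2-iodo-3-methylhept-3-ene.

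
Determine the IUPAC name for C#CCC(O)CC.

The longest chain bearing the –OH group and the multiple bond is 6 carbons long (hexane).
The principal characteristic group is an alcohol (–OH), named with the suffix -ol.
The chain contains a C≡C triple bond, so the unsaturation ending is -yne.
Number the chain so that numbering from this end puts the hydroxyl group at C-3 rather than C-4.
This places the hydroxyl at C-3; the triple bond between C-5 and C-6.
Assembling the pieces gives hex-5-yn-3-ol.

hex-5-yn-3-ol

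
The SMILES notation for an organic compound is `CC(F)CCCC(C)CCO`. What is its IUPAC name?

Counting along the main chain through the –OH group gives 8 carbons: the parent is octane.
The principal characteristic group is an alcohol (–OH), named with the suffix -ol.
Number the chain so that numbering from this end puts the hydroxyl group at C-1 rather than C-8.
That gives the hydroxyl at C-1; a fluoro group at C-7; a methyl group at C-3.
Substituent prefixes are cited in alphabetical order (multiplying prefixes like di-/tri- are ignored for ordering).
Assembling the pieces gives 7-fluoro-3-methyloctan-1-ol.

7-fluoro-3-methyloctan-1-ol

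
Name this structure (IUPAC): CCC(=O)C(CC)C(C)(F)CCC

The longest chain bearing the carbonyl is 8 carbons long (octane).
The principal characteristic group is a ketone (C=O on an internal carbon), named with the suffix -one.
The numbering direction is chosen so that numbering from this end puts the carbonyl group at C-3 rather than C-6.
With this numbering: the carbonyl at C-3; an ethyl group at C-4; a fluoro group at C-5; a methyl group at C-5.
Prefixes are listed alphabetically: ethyl, fluoro, methyl.
The name is 4-ethyl-5-fluoro-5-methyloctan-3-one.

4-ethyl-5-fluoro-5-methyloctan-3-one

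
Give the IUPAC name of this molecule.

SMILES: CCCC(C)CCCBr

The longest carbon chain is 7 atoms: the parent is heptane.
The numbering direction is chosen so that the substituent locant set {1,4} is lower than {4,7} at the first point of difference.
That gives a bromo group at C-1; a methyl group at C-4.
The substituents are ordered alphabetically, ignoring any di-/tri- multipliers.
Putting it together: 1-bromo-4-methylheptane.

1-bromo-4-methylheptane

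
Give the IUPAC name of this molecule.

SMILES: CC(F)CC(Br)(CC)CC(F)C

The longest continuous carbon chain has 7 atoms, so the parent hydride is heptane.
Numbering from either end gives identical locants here.
That gives a bromo group at C-4; an ethyl group at C-4; fluoro groups at C-2 and C-6.
Substituent prefixes are cited in alphabetical order (multiplying prefixes like di-/tri- are ignored for ordering).
The name is 4-bromo-4-ethyl-2,6-difluoroheptane.

4-bromo-4-ethyl-2,6-difluoroheptane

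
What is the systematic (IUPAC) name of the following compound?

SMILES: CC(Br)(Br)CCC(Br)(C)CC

The parent chain contains 7 carbons (heptane).
Choose the numbering such that the substituent locant set {2,2,5,5} is lower than {3,3,6,6} at the first point of difference.
That gives bromo groups at C-2 (×2) and C-5; a methyl group at C-5.
Prefixes are listed alphabetically: bromo, methyl.
Assembling the pieces gives 2,2,5-tribromo-5-methylheptane.

2,2,5-tribromo-5-methylheptane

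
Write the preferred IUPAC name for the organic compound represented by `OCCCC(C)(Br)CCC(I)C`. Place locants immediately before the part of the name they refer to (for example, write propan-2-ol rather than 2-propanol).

Counting along the main chain through the –OH group gives 8 carbons: the parent is octane.
The principal characteristic group is an alcohol (–OH), named with the suffix -ol.
Number the chain so that numbering from this end puts the hydroxyl group at C-1 rather than C-8.
That gives the hydroxyl at C-1; a bromo group at C-4; an iodo group at C-7; a methyl group at C-4.
The substituents are ordered alphabetically, ignoring any di-/tri- multipliers.
Assembling the pieces gives 4-bromo-7-iodo-4-methyloctan-1-ol.

4-bromo-7-iodo-4-methyloctan-1-ol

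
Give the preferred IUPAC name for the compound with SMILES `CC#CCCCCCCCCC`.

Counting along the main chain through the multiple bond gives 12 carbons: the parent is dodecane.
A C≡C triple bond in the chain gives the infix -yne-.
Choose the numbering such that numbering from this end puts the triple bond at C-2 rather than C-10.
That gives the triple bond between C-2 and C-3.
Putting it together: dodec-2-yne.

dodec-2-yne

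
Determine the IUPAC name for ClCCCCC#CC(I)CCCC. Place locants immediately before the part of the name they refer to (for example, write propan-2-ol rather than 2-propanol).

1-chloro-7-iodoundec-5-yne

Counting along the main chain through the multiple bond gives 11 carbons: the parent is undecane.
There is one C≡C triple bond, indicated by the ending -yne.
Number the chain so that numbering from this end puts the triple bond at C-5 rather than C-6.
That gives the triple bond between C-5 and C-6; a chloro group at C-1; an iodo group at C-7.
Substituent prefixes are cited in alphabetical order (multiplying prefixes like di-/tri- are ignored for ordering).
Putting it together: 1-chloro-7-iodoundec-5-yne.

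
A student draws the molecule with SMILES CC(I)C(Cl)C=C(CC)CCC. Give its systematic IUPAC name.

Counting along the main chain through the multiple bond gives 8 carbons: the parent is octane.
A C=C double bond in the chain gives the infix -ene-.
Number the chain so that the substituent locant set {2,3,5} is lower than {4,6,7} at the first point of difference.
That gives the double bond between C-4 and C-5; a chloro group at C-3; an ethyl group at C-5; an iodo group at C-2.
Substituent prefixes are cited in alphabetical order (multiplying prefixes like di-/tri- are ignored for ordering).
Putting it together: 3-chloro-5-ethyl-2-iodooct-4-ene.

3-chloro-5-ethyl-2-iodooct-4-ene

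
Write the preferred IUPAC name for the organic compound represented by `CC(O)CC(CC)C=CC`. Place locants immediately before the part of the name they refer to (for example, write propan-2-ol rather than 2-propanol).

4-ethylhept-5-en-2-ol

Counting along the main chain through the –OH group and the multiple bond gives 7 carbons: the parent is heptane.
The highest-priority functional group is an alcohol (–OH), so the name ends in -ol.
The chain contains a C=C double bond, so the unsaturation ending is -ene.
Choose the numbering such that numbering from this end puts the hydroxyl group at C-2 rather than C-6.
This places the hydroxyl at C-2; the double bond between C-5 and C-6; an ethyl group at C-4.
The name is 4-ethylhept-5-en-2-ol.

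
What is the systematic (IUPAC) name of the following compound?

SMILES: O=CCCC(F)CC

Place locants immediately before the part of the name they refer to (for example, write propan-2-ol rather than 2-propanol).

The longest carbon chain that includes the –CHO group has 6 carbons, so the parent hydride is hexane.
The principal characteristic group is an aldehyde (terminal –CHO), named with the suffix -al.
The numbering direction is chosen so that the aldehyde carbon is C-1 by definition.
That gives a fluoro group at C-4.
The name is 4-fluorohexanal.

4-fluorohexanal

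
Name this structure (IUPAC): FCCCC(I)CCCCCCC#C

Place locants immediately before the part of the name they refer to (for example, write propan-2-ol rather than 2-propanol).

The longest carbon chain that includes the multiple bond has 12 carbons, so the parent hydride is dodecane.
The chain contains a C≡C triple bond, so the unsaturation ending is -yne.
Choose the numbering such that numbering from this end puts the triple bond at C-1 rather than C-11.
With this numbering: the triple bond between C-1 and C-2; a fluoro group at C-12; an iodo group at C-9.
The substituents are ordered alphabetically, ignoring any di-/tri- multipliers.
The name is 12-fluoro-9-iodododec-1-yne.

12-fluoro-9-iodododec-1-yne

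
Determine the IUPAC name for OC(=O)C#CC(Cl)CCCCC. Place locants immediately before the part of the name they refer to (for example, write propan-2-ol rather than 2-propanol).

The longest carbon chain that includes the –COOH group and the multiple bond has 9 carbons, so the parent hydride is nonane.
The highest-priority functional group is a carboxylic acid (terminal –COOH), so the name ends in -oic acid.
A C≡C triple bond in the chain gives the infix -yne-.
Choose the numbering such that the carboxylic acid carbon is C-1 by definition.
That gives the triple bond between C-2 and C-3; a chloro group at C-4.
The name is 4-chloronon-2-ynoic acid.

4-chloronon-2-ynoic acid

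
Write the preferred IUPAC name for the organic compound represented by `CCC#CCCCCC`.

The longest carbon chain that includes the multiple bond has 9 carbons, so the parent hydride is nonane.
There is one C≡C triple bond, indicated by the ending -yne.
Number the chain so that numbering from this end puts the triple bond at C-3 rather than C-6.
This places the triple bond between C-3 and C-4.
Assembling the pieces gives non-3-yne.

non-3-yne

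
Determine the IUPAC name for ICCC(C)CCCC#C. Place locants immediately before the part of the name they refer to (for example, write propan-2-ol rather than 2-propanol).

8-iodo-6-methyloct-1-yne

The longest carbon chain that includes the multiple bond has 8 carbons, so the parent hydride is octane.
There is one C≡C triple bond, indicated by the ending -yne.
Choose the numbering such that numbering from this end puts the triple bond at C-1 rather than C-7.
With this numbering: the triple bond between C-1 and C-2; an iodo group at C-8; a methyl group at C-6.
Substituent prefixes are cited in alphabetical order (multiplying prefixes like di-/tri- are ignored for ordering).
Putting it together: 8-iodo-6-methyloct-1-yne.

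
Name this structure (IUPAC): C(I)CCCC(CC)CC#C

4-ethyl-8-iodooct-1-yne

The longest carbon chain that includes the multiple bond has 8 carbons, so the parent hydride is octane.
A C≡C triple bond in the chain gives the infix -yne-.
Choose the numbering such that numbering from this end puts the triple bond at C-1 rather than C-7.
This places the triple bond between C-1 and C-2; an ethyl group at C-4; an iodo group at C-8.
Substituent prefixes are cited in alphabetical order (multiplying prefixes like di-/tri- are ignored for ordering).
Putting it together: 4-ethyl-8-iodooct-1-yne.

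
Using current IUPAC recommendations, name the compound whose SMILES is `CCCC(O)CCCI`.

1-iodoheptan-4-ol

The longest carbon chain that includes the –OH group has 7 carbons, so the parent hydride is heptane.
The highest-priority functional group is an alcohol (–OH), so the name ends in -ol.
Choose the numbering such that the substituent locant set {1} is lower than {7} at the first point of difference.
With this numbering: the hydroxyl at C-4; an iodo group at C-1.
Putting it together: 1-iodoheptan-4-ol.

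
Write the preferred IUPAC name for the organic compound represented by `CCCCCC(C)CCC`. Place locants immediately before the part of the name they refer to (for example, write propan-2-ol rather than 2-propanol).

4-methylnonane

The longest carbon chain is 9 atoms: the parent is nonane.
Choose the numbering such that the substituent locant set {4} is lower than {6} at the first point of difference.
This places a methyl group at C-4.
Assembling the pieces gives 4-methylnonane.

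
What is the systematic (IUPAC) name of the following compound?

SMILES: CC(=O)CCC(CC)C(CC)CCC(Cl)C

9-chloro-5,6-diethyldecan-2-one

The longest chain bearing the carbonyl is 10 carbons long (decane).
A ketone (C=O on an internal carbon) is the principal characteristic group, giving the suffix -one.
Choose the numbering such that numbering from this end puts the carbonyl group at C-2 rather than C-9.
With this numbering: the carbonyl at C-2; a chloro group at C-9; ethyl groups at C-5 and C-6.
The substituents are ordered alphabetically, ignoring any di-/tri- multipliers.
Assembling the pieces gives 9-chloro-5,6-diethyldecan-2-one.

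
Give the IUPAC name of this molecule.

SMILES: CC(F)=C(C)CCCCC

The longest carbon chain that includes the multiple bond has 8 carbons, so the parent hydride is octane.
There is one C=C double bond, indicated by the ending -ene.
The numbering direction is chosen so that numbering from this end puts the double bond at C-2 rather than C-6.
This places the double bond between C-2 and C-3; a fluoro group at C-2; a methyl group at C-3.
The substituents are ordered alphabetically, ignoring any di-/tri- multipliers.
Putting it together: 2-fluoro-3-methyloct-2-ene.

2-fluoro-3-methyloct-2-ene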